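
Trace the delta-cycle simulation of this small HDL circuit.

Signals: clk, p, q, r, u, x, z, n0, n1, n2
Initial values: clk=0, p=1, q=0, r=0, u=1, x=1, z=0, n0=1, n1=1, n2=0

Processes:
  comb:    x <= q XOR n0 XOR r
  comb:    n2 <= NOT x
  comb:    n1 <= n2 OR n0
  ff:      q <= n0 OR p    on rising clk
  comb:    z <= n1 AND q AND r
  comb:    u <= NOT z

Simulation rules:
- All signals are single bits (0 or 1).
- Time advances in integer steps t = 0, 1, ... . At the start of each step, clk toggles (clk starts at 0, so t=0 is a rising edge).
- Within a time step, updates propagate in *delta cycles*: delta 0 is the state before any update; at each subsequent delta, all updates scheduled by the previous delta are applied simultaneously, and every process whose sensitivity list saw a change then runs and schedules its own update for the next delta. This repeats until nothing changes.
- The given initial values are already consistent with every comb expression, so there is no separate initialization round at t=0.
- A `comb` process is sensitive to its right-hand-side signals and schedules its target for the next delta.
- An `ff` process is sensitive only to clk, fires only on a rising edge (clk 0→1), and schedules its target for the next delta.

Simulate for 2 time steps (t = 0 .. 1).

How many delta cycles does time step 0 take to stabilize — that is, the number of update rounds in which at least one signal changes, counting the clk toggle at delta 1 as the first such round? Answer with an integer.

4

t=0 Δ0: n0=1 p=1 clk=0 n2=0 u=1 q=0 x=1 n1=1 z=0 r=0
  Δ1: clk:0→1
  Δ2: q:0→1
  Δ3: x:1→0
  Δ4: n2:0→1
  (4Δ to stable)
t=1 Δ0: n0=1 p=1 clk=1 n2=1 u=1 q=1 x=0 n1=1 z=0 r=0
  Δ1: clk:1→0
  (1Δ to stable)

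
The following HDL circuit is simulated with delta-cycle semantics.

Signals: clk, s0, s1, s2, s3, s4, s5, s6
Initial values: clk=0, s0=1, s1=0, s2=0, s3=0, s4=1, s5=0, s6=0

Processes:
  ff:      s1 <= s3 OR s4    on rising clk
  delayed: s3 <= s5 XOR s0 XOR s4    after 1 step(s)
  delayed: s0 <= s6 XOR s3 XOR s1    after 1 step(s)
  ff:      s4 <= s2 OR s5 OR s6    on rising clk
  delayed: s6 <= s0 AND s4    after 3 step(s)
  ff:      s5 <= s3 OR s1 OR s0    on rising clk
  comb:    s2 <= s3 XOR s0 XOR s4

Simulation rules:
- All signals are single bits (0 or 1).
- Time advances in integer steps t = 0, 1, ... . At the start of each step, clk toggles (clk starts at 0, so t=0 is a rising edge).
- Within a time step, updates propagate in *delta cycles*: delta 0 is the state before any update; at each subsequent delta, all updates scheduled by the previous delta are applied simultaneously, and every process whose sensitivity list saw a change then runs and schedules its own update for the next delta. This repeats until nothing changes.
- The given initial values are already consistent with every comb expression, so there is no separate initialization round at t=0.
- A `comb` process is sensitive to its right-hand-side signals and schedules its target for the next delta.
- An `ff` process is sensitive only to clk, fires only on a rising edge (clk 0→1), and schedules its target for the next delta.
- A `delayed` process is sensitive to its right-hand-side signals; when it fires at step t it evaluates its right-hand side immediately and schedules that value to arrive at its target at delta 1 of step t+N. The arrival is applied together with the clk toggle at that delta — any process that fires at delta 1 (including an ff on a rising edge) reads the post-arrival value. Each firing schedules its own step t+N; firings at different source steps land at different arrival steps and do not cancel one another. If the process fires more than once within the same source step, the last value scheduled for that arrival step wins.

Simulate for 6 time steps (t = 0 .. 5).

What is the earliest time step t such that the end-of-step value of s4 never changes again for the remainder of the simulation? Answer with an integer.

[bits: clk,s3,s4,s6,s5,s2,s1,s0]
t=0: Δ0=00100001 Δ1=10100001 Δ2=10001011 Δ3=10001111 | 3Δ
t=1: Δ0=10001111 Δ1=00001111 | 1Δ
t=2: Δ0=00001111 Δ1=10001111 Δ2=10101101 Δ3=10101001 | 3Δ
t=3: Δ0=10101001 Δ1=01101000 | 1Δ
t=4: Δ0=01101000 Δ1=10101001 Δ2=10101011 | 2Δ
t=5: Δ0=10101011 Δ1=01111011 Δ2=01111111 | 2Δ

2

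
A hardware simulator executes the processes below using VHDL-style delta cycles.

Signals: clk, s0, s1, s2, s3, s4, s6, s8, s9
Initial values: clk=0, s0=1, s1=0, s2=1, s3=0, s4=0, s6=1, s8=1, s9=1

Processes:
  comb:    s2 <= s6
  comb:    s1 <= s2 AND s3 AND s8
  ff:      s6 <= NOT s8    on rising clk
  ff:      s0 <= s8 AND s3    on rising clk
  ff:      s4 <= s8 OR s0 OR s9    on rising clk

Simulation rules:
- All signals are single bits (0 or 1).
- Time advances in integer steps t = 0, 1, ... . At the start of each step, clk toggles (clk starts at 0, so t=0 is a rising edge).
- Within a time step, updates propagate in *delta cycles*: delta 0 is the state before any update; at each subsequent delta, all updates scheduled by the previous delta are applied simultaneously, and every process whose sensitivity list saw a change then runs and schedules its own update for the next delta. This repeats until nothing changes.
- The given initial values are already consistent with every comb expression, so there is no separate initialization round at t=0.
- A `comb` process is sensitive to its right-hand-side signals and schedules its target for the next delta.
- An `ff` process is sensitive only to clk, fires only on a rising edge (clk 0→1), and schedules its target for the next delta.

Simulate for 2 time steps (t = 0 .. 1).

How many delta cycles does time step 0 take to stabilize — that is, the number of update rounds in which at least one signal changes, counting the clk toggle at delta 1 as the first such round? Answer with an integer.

3

t0.Δ0 clk=0 s0=1 s2=1 s8=1 s4=0 s9=1 s6=1 s3=0 s1=0
t0.Δ1 clk=1 s0=1 s2=1 s8=1 s4=0 s9=1 s6=1 s3=0 s1=0
t0.Δ2 clk=1 s0=0 s2=1 s8=1 s4=1 s9=1 s6=0 s3=0 s1=0
t0.Δ3 clk=1 s0=0 s2=0 s8=1 s4=1 s9=1 s6=0 s3=0 s1=0
t1.Δ0 clk=1 s0=0 s2=0 s8=1 s4=1 s9=1 s6=0 s3=0 s1=0
t1.Δ1 clk=0 s0=0 s2=0 s8=1 s4=1 s9=1 s6=0 s3=0 s1=0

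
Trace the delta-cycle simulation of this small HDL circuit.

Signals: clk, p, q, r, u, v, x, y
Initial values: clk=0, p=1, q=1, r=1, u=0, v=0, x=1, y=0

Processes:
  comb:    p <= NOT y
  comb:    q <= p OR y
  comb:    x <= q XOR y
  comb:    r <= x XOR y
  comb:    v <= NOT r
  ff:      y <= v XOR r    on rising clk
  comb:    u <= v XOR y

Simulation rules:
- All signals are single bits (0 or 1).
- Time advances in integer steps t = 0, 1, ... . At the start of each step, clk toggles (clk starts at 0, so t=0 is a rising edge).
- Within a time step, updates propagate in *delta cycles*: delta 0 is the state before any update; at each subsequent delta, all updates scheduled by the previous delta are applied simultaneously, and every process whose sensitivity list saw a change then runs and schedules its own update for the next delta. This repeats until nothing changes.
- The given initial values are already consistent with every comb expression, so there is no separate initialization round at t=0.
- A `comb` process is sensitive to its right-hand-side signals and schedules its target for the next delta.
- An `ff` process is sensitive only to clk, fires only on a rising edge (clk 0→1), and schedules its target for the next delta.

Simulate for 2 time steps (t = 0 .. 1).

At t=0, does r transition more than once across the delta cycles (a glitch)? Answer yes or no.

t0.Δ0 clk=0 q=1 y=0 u=0 p=1 v=0 x=1 r=1
t0.Δ1 clk=1 q=1 y=0 u=0 p=1 v=0 x=1 r=1
t0.Δ2 clk=1 q=1 y=1 u=0 p=1 v=0 x=1 r=1
t0.Δ3 clk=1 q=1 y=1 u=1 p=0 v=0 x=0 r=0
t0.Δ4 clk=1 q=1 y=1 u=1 p=0 v=1 x=0 r=1
t0.Δ5 clk=1 q=1 y=1 u=0 p=0 v=0 x=0 r=1
t0.Δ6 clk=1 q=1 y=1 u=1 p=0 v=0 x=0 r=1
t1.Δ0 clk=1 q=1 y=1 u=1 p=0 v=0 x=0 r=1
t1.Δ1 clk=0 q=1 y=1 u=1 p=0 v=0 x=0 r=1

yes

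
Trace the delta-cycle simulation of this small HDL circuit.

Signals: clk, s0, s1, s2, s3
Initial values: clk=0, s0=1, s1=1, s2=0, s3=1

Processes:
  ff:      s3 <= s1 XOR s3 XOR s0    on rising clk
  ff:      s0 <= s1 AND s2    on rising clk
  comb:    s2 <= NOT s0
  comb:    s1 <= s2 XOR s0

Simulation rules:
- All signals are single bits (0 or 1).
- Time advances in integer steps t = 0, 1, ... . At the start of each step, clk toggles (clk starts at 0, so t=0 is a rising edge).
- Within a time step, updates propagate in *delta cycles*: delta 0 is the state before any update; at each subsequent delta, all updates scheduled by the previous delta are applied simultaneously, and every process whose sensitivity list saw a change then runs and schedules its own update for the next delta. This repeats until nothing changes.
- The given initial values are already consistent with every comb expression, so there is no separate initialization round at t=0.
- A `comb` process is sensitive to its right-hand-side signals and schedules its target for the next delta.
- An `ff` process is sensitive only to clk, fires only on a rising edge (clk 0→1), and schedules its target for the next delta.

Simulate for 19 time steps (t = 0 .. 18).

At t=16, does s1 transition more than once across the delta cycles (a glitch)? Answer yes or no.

yes

[bits: s0,clk,s1,s3,s2]
t=0: Δ0=10110 Δ1=11110 Δ2=01110 Δ3=01011 Δ4=01111 | 4Δ
t=1: Δ0=01111 Δ1=00111 | 1Δ
t=2: Δ0=00111 Δ1=01111 Δ2=11101 Δ3=11000 Δ4=11100 | 4Δ
t=3: Δ0=11100 Δ1=10100 | 1Δ
t=4: Δ0=10100 Δ1=11100 Δ2=01100 Δ3=01001 Δ4=01101 | 4Δ
t=5: Δ0=01101 Δ1=00101 | 1Δ
t=6: Δ0=00101 Δ1=01101 Δ2=11111 Δ3=11010 Δ4=11110 | 4Δ
t=7: Δ0=11110 Δ1=10110 | 1Δ
t=8: Δ0=10110 Δ1=11110 Δ2=01110 Δ3=01011 Δ4=01111 | 4Δ
t=9: Δ0=01111 Δ1=00111 | 1Δ
t=10: Δ0=00111 Δ1=01111 Δ2=11101 Δ3=11000 Δ4=11100 | 4Δ
t=11: Δ0=11100 Δ1=10100 | 1Δ
t=12: Δ0=10100 Δ1=11100 Δ2=01100 Δ3=01001 Δ4=01101 | 4Δ
t=13: Δ0=01101 Δ1=00101 | 1Δ
t=14: Δ0=00101 Δ1=01101 Δ2=11111 Δ3=11010 Δ4=11110 | 4Δ
t=15: Δ0=11110 Δ1=10110 | 1Δ
t=16: Δ0=10110 Δ1=11110 Δ2=01110 Δ3=01011 Δ4=01111 | 4Δ
t=17: Δ0=01111 Δ1=00111 | 1Δ
t=18: Δ0=00111 Δ1=01111 Δ2=11101 Δ3=11000 Δ4=11100 | 4Δ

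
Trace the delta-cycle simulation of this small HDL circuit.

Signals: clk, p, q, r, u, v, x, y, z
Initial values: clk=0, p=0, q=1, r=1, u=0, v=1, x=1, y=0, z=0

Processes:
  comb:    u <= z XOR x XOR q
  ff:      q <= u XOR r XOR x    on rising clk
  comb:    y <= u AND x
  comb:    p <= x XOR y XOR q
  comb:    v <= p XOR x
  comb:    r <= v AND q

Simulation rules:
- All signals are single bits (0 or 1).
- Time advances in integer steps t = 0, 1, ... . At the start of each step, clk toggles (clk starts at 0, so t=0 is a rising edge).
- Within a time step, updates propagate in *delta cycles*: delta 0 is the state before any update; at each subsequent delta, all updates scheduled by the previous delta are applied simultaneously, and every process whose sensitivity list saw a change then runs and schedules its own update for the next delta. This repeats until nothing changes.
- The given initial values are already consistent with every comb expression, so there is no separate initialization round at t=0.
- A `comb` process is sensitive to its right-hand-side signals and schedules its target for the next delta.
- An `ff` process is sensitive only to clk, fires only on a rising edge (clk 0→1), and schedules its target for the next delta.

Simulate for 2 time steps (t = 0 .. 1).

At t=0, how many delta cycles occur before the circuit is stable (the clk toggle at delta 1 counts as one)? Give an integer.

t=0 Δ0: z=0 u=0 clk=0 q=1 x=1 r=1 y=0 v=1 p=0
  Δ1: clk:0→1
  Δ2: q:1→0
  Δ3: u:0→1, r:1→0, p:0→1
  Δ4: y:0→1, v:1→0
  Δ5: p:1→0
  Δ6: v:0→1
  (6Δ to stable)
t=1 Δ0: z=0 u=1 clk=1 q=0 x=1 r=0 y=1 v=1 p=0
  Δ1: clk:1→0
  (1Δ to stable)

6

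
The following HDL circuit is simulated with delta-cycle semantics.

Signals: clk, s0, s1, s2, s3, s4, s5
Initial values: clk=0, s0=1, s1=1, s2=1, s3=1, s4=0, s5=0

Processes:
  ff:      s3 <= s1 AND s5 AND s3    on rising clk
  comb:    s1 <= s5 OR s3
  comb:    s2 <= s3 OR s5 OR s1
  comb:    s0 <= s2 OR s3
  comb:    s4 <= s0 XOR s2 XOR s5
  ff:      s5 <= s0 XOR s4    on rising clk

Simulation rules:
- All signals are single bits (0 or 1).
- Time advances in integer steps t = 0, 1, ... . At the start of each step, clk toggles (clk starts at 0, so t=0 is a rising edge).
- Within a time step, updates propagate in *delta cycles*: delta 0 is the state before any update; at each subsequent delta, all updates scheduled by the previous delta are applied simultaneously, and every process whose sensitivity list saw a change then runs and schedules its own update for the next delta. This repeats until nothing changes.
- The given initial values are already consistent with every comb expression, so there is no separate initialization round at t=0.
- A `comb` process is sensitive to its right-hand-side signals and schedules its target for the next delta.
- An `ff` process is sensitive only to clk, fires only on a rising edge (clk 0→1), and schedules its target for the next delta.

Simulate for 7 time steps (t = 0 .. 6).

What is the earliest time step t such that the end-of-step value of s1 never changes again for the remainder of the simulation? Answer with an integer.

2

t=0 Δ0: s0=1 s3=1 s4=0 s2=1 s1=1 clk=0 s5=0
  Δ1: clk:0→1
  Δ2: s3:1→0, s5:0→1
  Δ3: s4:0→1
  (3Δ to stable)
t=1 Δ0: s0=1 s3=0 s4=1 s2=1 s1=1 clk=1 s5=1
  Δ1: clk:1→0
  (1Δ to stable)
t=2 Δ0: s0=1 s3=0 s4=1 s2=1 s1=1 clk=0 s5=1
  Δ1: clk:0→1
  Δ2: s5:1→0
  Δ3: s4:1→0, s1:1→0
  Δ4: s2:1→0
  Δ5: s0:1→0, s4:0→1
  Δ6: s4:1→0
  (6Δ to stable)
t=3 Δ0: s0=0 s3=0 s4=0 s2=0 s1=0 clk=1 s5=0
  Δ1: clk:1→0
  (1Δ to stable)
t=4 Δ0: s0=0 s3=0 s4=0 s2=0 s1=0 clk=0 s5=0
  Δ1: clk:0→1
  (1Δ to stable)
t=5 Δ0: s0=0 s3=0 s4=0 s2=0 s1=0 clk=1 s5=0
  Δ1: clk:1→0
  (1Δ to stable)
t=6 Δ0: s0=0 s3=0 s4=0 s2=0 s1=0 clk=0 s5=0
  Δ1: clk:0→1
  (1Δ to stable)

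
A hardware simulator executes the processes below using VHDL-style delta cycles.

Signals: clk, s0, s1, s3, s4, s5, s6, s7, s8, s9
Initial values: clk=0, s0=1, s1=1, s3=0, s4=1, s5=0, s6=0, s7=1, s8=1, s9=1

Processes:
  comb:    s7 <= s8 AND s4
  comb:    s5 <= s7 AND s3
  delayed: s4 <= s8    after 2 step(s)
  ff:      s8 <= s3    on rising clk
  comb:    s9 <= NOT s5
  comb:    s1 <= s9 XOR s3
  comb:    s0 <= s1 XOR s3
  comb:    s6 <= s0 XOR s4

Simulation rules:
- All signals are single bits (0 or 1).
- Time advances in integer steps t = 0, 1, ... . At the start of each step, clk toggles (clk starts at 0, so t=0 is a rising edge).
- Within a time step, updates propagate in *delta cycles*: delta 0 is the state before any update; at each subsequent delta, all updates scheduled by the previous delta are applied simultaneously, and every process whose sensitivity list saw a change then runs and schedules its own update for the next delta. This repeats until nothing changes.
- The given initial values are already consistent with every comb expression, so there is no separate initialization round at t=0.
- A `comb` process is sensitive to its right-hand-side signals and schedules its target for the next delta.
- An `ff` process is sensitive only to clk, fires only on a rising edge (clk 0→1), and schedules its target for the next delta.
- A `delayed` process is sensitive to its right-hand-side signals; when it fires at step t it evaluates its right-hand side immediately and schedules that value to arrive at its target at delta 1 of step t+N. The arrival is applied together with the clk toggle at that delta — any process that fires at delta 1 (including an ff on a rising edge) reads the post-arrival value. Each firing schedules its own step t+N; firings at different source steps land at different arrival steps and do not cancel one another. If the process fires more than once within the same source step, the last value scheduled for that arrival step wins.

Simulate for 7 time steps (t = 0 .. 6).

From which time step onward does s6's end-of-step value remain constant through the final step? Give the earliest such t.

2

t=0 Δ0: s6=0 s7=1 s5=0 s3=0 s4=1 s9=1 s1=1 clk=0 s8=1 s0=1
  Δ1: clk:0→1
  Δ2: s8:1→0
  Δ3: s7:1→0
  (3Δ to stable)
t=1 Δ0: s6=0 s7=0 s5=0 s3=0 s4=1 s9=1 s1=1 clk=1 s8=0 s0=1
  Δ1: clk:1→0
  (1Δ to stable)
t=2 Δ0: s6=0 s7=0 s5=0 s3=0 s4=1 s9=1 s1=1 clk=0 s8=0 s0=1
  Δ1: s4:1→0, clk:0→1
  Δ2: s6:0→1
  (2Δ to stable)
t=3 Δ0: s6=1 s7=0 s5=0 s3=0 s4=0 s9=1 s1=1 clk=1 s8=0 s0=1
  Δ1: clk:1→0
  (1Δ to stable)
t=4 Δ0: s6=1 s7=0 s5=0 s3=0 s4=0 s9=1 s1=1 clk=0 s8=0 s0=1
  Δ1: clk:0→1
  (1Δ to stable)
t=5 Δ0: s6=1 s7=0 s5=0 s3=0 s4=0 s9=1 s1=1 clk=1 s8=0 s0=1
  Δ1: clk:1→0
  (1Δ to stable)
t=6 Δ0: s6=1 s7=0 s5=0 s3=0 s4=0 s9=1 s1=1 clk=0 s8=0 s0=1
  Δ1: clk:0→1
  (1Δ to stable)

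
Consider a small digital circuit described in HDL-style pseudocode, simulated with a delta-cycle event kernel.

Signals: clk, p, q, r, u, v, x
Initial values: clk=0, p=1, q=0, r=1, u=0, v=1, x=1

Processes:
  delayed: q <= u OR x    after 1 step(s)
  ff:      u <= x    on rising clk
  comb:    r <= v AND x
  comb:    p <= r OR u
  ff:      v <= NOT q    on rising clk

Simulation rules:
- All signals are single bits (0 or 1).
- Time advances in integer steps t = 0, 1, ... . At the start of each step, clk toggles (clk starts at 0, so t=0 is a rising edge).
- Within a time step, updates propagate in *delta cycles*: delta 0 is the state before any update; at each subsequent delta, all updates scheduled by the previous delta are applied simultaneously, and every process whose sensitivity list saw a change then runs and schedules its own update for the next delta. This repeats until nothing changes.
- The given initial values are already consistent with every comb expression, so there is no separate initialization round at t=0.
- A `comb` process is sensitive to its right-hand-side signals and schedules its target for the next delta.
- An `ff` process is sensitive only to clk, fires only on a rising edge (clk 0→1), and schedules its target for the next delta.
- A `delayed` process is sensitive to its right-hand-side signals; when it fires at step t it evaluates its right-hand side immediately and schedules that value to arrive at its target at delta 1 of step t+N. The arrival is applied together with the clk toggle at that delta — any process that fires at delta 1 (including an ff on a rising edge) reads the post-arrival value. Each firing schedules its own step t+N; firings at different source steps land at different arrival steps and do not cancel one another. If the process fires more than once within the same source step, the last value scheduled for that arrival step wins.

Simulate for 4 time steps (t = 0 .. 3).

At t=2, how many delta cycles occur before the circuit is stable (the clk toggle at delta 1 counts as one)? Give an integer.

3

[bits: r,q,v,p,clk,x,u]
t=0: Δ0=1011010 Δ1=1011110 Δ2=1011111 | 2Δ
t=1: Δ0=1011111 Δ1=1111011 | 1Δ
t=2: Δ0=1111011 Δ1=1111111 Δ2=1101111 Δ3=0101111 | 3Δ
t=3: Δ0=0101111 Δ1=0101011 | 1Δ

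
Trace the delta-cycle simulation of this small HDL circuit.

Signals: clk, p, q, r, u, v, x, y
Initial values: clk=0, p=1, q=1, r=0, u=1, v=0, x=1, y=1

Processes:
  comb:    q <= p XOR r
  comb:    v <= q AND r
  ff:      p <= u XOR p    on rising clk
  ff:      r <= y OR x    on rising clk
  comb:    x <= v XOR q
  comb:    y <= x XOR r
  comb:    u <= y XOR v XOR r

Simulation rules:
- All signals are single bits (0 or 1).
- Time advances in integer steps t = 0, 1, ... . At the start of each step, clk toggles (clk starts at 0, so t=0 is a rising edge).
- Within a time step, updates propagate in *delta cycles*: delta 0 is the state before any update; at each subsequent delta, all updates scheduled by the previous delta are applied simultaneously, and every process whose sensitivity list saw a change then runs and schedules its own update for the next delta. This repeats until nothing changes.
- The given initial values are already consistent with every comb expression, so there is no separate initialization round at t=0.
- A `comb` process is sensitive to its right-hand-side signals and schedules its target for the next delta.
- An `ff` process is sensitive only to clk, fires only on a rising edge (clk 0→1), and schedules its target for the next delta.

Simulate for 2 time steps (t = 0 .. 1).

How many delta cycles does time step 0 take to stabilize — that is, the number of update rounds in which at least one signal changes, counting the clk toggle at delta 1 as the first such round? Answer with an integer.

t=0 Δ0: x=1 v=0 p=1 q=1 r=0 y=1 u=1 clk=0
  Δ1: clk:0→1
  Δ2: p:1→0, r:0→1
  Δ3: v:0→1, y:1→0, u:1→0
  Δ4: x:1→0
  Δ5: y:0→1
  Δ6: u:0→1
  (6Δ to stable)
t=1 Δ0: x=0 v=1 p=0 q=1 r=1 y=1 u=1 clk=1
  Δ1: clk:1→0
  (1Δ to stable)

6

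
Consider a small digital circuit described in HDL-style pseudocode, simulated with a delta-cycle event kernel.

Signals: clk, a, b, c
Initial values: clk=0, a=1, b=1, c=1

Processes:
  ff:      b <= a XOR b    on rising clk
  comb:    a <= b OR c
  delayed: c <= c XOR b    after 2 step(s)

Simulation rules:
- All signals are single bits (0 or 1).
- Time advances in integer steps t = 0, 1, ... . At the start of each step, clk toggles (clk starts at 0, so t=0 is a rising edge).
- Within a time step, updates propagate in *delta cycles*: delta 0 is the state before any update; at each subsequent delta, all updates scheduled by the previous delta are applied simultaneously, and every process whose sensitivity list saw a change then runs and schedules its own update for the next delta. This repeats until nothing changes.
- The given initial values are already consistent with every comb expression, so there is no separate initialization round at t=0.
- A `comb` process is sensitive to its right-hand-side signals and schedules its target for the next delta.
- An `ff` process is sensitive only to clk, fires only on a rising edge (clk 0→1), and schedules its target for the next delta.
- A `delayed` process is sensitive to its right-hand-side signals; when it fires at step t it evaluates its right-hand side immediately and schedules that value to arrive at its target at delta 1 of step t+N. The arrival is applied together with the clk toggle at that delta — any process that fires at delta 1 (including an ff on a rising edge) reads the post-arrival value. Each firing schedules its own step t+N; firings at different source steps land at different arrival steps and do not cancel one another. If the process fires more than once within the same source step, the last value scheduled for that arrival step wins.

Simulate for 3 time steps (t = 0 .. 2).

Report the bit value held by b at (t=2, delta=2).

t0.Δ0 c=1 b=1 a=1 clk=0
t0.Δ1 c=1 b=1 a=1 clk=1
t0.Δ2 c=1 b=0 a=1 clk=1
t1.Δ0 c=1 b=0 a=1 clk=1
t1.Δ1 c=1 b=0 a=1 clk=0
t2.Δ0 c=1 b=0 a=1 clk=0
t2.Δ1 c=1 b=0 a=1 clk=1
t2.Δ2 c=1 b=1 a=1 clk=1

1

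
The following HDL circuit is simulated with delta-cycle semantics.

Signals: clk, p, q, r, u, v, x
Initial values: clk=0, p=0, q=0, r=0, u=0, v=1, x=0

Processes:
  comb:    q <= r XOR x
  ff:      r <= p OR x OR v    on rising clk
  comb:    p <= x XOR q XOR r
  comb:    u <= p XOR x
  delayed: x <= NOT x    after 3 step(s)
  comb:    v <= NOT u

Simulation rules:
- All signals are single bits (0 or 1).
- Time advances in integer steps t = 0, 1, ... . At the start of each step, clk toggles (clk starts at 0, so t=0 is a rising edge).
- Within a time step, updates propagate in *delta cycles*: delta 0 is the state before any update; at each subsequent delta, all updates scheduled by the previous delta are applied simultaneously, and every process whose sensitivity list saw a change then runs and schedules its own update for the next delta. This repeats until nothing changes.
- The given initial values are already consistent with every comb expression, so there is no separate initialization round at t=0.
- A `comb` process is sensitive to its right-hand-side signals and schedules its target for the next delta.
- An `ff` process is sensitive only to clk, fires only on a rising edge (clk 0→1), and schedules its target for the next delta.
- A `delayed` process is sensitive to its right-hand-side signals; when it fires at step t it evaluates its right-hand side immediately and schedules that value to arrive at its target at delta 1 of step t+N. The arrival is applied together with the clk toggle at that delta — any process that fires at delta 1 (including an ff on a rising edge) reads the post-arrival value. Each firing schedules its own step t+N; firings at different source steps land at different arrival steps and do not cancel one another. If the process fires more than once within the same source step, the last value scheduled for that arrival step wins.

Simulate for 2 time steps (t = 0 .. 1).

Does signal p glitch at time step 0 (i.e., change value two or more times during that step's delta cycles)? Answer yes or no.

yes

[bits: clk,p,q,v,u,x,r]
t=0: Δ0=0001000 Δ1=1001000 Δ2=1001001 Δ3=1111001 Δ4=1011101 Δ5=1010001 Δ6=1011001 | 6Δ
t=1: Δ0=1011001 Δ1=0011001 | 1Δ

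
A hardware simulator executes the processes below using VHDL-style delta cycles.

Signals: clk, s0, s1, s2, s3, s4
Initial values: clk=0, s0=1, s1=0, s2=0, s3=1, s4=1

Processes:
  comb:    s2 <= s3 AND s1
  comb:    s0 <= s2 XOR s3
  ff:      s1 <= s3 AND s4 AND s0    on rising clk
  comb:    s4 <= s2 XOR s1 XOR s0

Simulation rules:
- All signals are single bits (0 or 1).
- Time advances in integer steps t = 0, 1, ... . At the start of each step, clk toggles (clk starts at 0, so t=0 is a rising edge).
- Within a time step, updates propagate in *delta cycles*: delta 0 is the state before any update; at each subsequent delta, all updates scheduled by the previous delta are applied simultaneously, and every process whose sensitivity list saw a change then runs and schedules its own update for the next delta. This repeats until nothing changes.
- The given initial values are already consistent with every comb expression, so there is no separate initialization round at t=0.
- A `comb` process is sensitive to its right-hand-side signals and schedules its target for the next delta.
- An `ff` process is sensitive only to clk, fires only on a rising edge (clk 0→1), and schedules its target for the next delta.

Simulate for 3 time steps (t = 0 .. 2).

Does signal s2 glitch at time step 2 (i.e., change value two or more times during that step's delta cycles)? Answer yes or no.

t=0 Δ0: s0=1 s2=0 s3=1 s1=0 s4=1 clk=0
  Δ1: clk:0→1
  Δ2: s1:0→1
  Δ3: s2:0→1, s4:1→0
  Δ4: s0:1→0, s4:0→1
  Δ5: s4:1→0
  (5Δ to stable)
t=1 Δ0: s0=0 s2=1 s3=1 s1=1 s4=0 clk=1
  Δ1: clk:1→0
  (1Δ to stable)
t=2 Δ0: s0=0 s2=1 s3=1 s1=1 s4=0 clk=0
  Δ1: clk:0→1
  Δ2: s1:1→0
  Δ3: s2:1→0, s4:0→1
  Δ4: s0:0→1, s4:1→0
  Δ5: s4:0→1
  (5Δ to stable)

no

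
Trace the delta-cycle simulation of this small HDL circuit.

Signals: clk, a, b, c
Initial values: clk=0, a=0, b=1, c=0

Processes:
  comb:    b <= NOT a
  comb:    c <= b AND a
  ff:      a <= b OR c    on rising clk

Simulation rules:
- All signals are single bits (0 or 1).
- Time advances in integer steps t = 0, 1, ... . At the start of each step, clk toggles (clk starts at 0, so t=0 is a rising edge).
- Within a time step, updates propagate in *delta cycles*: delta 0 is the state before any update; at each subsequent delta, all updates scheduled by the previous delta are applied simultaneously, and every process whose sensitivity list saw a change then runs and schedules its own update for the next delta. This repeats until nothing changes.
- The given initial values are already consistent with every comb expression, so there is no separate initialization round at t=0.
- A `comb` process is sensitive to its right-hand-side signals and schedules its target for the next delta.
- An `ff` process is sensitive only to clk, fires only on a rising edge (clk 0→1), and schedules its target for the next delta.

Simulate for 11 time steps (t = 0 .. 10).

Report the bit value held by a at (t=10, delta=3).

[bits: c,b,clk,a]
t=0: Δ0=0100 Δ1=0110 Δ2=0111 Δ3=1011 Δ4=0011 | 4Δ
t=1: Δ0=0011 Δ1=0001 | 1Δ
t=2: Δ0=0001 Δ1=0011 Δ2=0010 Δ3=0110 | 3Δ
t=3: Δ0=0110 Δ1=0100 | 1Δ
t=4: Δ0=0100 Δ1=0110 Δ2=0111 Δ3=1011 Δ4=0011 | 4Δ
t=5: Δ0=0011 Δ1=0001 | 1Δ
t=6: Δ0=0001 Δ1=0011 Δ2=0010 Δ3=0110 | 3Δ
t=7: Δ0=0110 Δ1=0100 | 1Δ
t=8: Δ0=0100 Δ1=0110 Δ2=0111 Δ3=1011 Δ4=0011 | 4Δ
t=9: Δ0=0011 Δ1=0001 | 1Δ
t=10: Δ0=0001 Δ1=0011 Δ2=0010 Δ3=0110 | 3Δ

0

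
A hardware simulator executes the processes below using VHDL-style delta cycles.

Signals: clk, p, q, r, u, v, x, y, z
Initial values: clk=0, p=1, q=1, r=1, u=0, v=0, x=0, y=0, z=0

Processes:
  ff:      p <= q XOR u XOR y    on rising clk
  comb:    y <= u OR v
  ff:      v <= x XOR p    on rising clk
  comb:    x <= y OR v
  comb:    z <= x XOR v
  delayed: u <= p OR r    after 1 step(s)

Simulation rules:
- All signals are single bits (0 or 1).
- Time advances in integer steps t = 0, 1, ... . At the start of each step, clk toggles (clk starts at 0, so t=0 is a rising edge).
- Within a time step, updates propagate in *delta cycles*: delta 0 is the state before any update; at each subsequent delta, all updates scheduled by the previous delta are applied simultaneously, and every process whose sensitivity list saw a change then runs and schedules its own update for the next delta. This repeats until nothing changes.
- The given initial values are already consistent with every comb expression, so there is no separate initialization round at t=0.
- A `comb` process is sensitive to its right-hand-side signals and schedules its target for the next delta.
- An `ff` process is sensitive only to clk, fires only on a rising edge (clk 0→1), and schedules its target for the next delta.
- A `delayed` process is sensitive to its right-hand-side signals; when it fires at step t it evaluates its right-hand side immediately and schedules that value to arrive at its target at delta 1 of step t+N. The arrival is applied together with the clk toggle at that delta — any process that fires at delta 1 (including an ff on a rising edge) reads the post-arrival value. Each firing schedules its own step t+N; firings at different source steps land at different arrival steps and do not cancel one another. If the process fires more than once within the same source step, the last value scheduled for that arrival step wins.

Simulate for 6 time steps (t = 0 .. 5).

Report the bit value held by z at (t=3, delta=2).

t=0 Δ0: r=1 y=0 q=1 v=0 clk=0 u=0 z=0 x=0 p=1
  Δ1: clk:0→1
  Δ2: v:0→1
  Δ3: y:0→1, z:0→1, x:0→1
  Δ4: z:1→0
  (4Δ to stable)
t=1 Δ0: r=1 y=1 q=1 v=1 clk=1 u=0 z=0 x=1 p=1
  Δ1: clk:1→0
  (1Δ to stable)
t=2 Δ0: r=1 y=1 q=1 v=1 clk=0 u=0 z=0 x=1 p=1
  Δ1: clk:0→1
  Δ2: v:1→0, p:1→0
  Δ3: y:1→0, z:0→1
  Δ4: x:1→0
  Δ5: z:1→0
  (5Δ to stable)
t=3 Δ0: r=1 y=0 q=1 v=0 clk=1 u=0 z=0 x=0 p=0
  Δ1: clk:1→0, u:0→1
  Δ2: y:0→1
  Δ3: x:0→1
  Δ4: z:0→1
  (4Δ to stable)
t=4 Δ0: r=1 y=1 q=1 v=0 clk=0 u=1 z=1 x=1 p=0
  Δ1: clk:0→1
  Δ2: v:0→1, p:0→1
  Δ3: z:1→0
  (3Δ to stable)
t=5 Δ0: r=1 y=1 q=1 v=1 clk=1 u=1 z=0 x=1 p=1
  Δ1: clk:1→0
  (1Δ to stable)

0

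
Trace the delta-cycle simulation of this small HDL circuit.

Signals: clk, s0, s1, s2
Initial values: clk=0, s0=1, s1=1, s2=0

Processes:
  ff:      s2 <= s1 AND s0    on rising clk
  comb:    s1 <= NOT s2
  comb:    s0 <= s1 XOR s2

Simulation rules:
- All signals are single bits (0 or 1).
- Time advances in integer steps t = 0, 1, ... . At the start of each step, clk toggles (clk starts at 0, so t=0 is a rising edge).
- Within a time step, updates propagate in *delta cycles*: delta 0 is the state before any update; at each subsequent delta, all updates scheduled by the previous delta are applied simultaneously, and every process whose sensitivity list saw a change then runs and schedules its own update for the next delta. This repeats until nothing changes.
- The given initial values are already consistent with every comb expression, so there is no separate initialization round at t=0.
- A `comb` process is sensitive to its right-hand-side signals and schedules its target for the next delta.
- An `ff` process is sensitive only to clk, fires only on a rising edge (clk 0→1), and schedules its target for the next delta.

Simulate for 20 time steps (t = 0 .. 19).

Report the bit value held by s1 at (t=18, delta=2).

t0.Δ0 s1=1 clk=0 s0=1 s2=0
t0.Δ1 s1=1 clk=1 s0=1 s2=0
t0.Δ2 s1=1 clk=1 s0=1 s2=1
t0.Δ3 s1=0 clk=1 s0=0 s2=1
t0.Δ4 s1=0 clk=1 s0=1 s2=1
t1.Δ0 s1=0 clk=1 s0=1 s2=1
t1.Δ1 s1=0 clk=0 s0=1 s2=1
t2.Δ0 s1=0 clk=0 s0=1 s2=1
t2.Δ1 s1=0 clk=1 s0=1 s2=1
t2.Δ2 s1=0 clk=1 s0=1 s2=0
t2.Δ3 s1=1 clk=1 s0=0 s2=0
t2.Δ4 s1=1 clk=1 s0=1 s2=0
t3.Δ0 s1=1 clk=1 s0=1 s2=0
t3.Δ1 s1=1 clk=0 s0=1 s2=0
t4.Δ0 s1=1 clk=0 s0=1 s2=0
t4.Δ1 s1=1 clk=1 s0=1 s2=0
t4.Δ2 s1=1 clk=1 s0=1 s2=1
t4.Δ3 s1=0 clk=1 s0=0 s2=1
t4.Δ4 s1=0 clk=1 s0=1 s2=1
t5.Δ0 s1=0 clk=1 s0=1 s2=1
t5.Δ1 s1=0 clk=0 s0=1 s2=1
t6.Δ0 s1=0 clk=0 s0=1 s2=1
t6.Δ1 s1=0 clk=1 s0=1 s2=1
t6.Δ2 s1=0 clk=1 s0=1 s2=0
t6.Δ3 s1=1 clk=1 s0=0 s2=0
t6.Δ4 s1=1 clk=1 s0=1 s2=0
t7.Δ0 s1=1 clk=1 s0=1 s2=0
t7.Δ1 s1=1 clk=0 s0=1 s2=0
t8.Δ0 s1=1 clk=0 s0=1 s2=0
t8.Δ1 s1=1 clk=1 s0=1 s2=0
t8.Δ2 s1=1 clk=1 s0=1 s2=1
t8.Δ3 s1=0 clk=1 s0=0 s2=1
t8.Δ4 s1=0 clk=1 s0=1 s2=1
t9.Δ0 s1=0 clk=1 s0=1 s2=1
t9.Δ1 s1=0 clk=0 s0=1 s2=1
t10.Δ0 s1=0 clk=0 s0=1 s2=1
t10.Δ1 s1=0 clk=1 s0=1 s2=1
t10.Δ2 s1=0 clk=1 s0=1 s2=0
t10.Δ3 s1=1 clk=1 s0=0 s2=0
t10.Δ4 s1=1 clk=1 s0=1 s2=0
t11.Δ0 s1=1 clk=1 s0=1 s2=0
t11.Δ1 s1=1 clk=0 s0=1 s2=0
t12.Δ0 s1=1 clk=0 s0=1 s2=0
t12.Δ1 s1=1 clk=1 s0=1 s2=0
t12.Δ2 s1=1 clk=1 s0=1 s2=1
t12.Δ3 s1=0 clk=1 s0=0 s2=1
t12.Δ4 s1=0 clk=1 s0=1 s2=1
t13.Δ0 s1=0 clk=1 s0=1 s2=1
t13.Δ1 s1=0 clk=0 s0=1 s2=1
t14.Δ0 s1=0 clk=0 s0=1 s2=1
t14.Δ1 s1=0 clk=1 s0=1 s2=1
t14.Δ2 s1=0 clk=1 s0=1 s2=0
t14.Δ3 s1=1 clk=1 s0=0 s2=0
t14.Δ4 s1=1 clk=1 s0=1 s2=0
t15.Δ0 s1=1 clk=1 s0=1 s2=0
t15.Δ1 s1=1 clk=0 s0=1 s2=0
t16.Δ0 s1=1 clk=0 s0=1 s2=0
t16.Δ1 s1=1 clk=1 s0=1 s2=0
t16.Δ2 s1=1 clk=1 s0=1 s2=1
t16.Δ3 s1=0 clk=1 s0=0 s2=1
t16.Δ4 s1=0 clk=1 s0=1 s2=1
t17.Δ0 s1=0 clk=1 s0=1 s2=1
t17.Δ1 s1=0 clk=0 s0=1 s2=1
t18.Δ0 s1=0 clk=0 s0=1 s2=1
t18.Δ1 s1=0 clk=1 s0=1 s2=1
t18.Δ2 s1=0 clk=1 s0=1 s2=0
t18.Δ3 s1=1 clk=1 s0=0 s2=0
t18.Δ4 s1=1 clk=1 s0=1 s2=0
t19.Δ0 s1=1 clk=1 s0=1 s2=0
t19.Δ1 s1=1 clk=0 s0=1 s2=0

0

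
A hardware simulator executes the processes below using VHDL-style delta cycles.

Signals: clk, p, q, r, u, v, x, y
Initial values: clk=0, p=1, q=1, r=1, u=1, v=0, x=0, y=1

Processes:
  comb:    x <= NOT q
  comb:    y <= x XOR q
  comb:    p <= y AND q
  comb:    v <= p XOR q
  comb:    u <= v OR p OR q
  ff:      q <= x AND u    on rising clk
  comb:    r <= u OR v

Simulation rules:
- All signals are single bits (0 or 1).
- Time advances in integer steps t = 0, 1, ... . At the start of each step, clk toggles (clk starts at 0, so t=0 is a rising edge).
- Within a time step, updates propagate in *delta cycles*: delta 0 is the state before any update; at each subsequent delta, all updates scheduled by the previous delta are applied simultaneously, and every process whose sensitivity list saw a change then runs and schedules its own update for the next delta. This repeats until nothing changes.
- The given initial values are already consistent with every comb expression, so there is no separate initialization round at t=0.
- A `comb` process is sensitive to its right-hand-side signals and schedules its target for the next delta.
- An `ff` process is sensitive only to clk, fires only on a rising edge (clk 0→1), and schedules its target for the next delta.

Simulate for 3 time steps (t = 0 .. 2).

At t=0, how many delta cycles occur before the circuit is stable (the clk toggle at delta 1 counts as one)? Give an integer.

t=0 Δ0: q=1 y=1 x=0 u=1 clk=0 v=0 p=1 r=1
  Δ1: clk:0→1
  Δ2: q:1→0
  Δ3: y:1→0, x:0→1, v:0→1, p:1→0
  Δ4: y:0→1, v:1→0
  Δ5: u:1→0
  Δ6: r:1→0
  (6Δ to stable)
t=1 Δ0: q=0 y=1 x=1 u=0 clk=1 v=0 p=0 r=0
  Δ1: clk:1→0
  (1Δ to stable)
t=2 Δ0: q=0 y=1 x=1 u=0 clk=0 v=0 p=0 r=0
  Δ1: clk:0→1
  (1Δ to stable)

6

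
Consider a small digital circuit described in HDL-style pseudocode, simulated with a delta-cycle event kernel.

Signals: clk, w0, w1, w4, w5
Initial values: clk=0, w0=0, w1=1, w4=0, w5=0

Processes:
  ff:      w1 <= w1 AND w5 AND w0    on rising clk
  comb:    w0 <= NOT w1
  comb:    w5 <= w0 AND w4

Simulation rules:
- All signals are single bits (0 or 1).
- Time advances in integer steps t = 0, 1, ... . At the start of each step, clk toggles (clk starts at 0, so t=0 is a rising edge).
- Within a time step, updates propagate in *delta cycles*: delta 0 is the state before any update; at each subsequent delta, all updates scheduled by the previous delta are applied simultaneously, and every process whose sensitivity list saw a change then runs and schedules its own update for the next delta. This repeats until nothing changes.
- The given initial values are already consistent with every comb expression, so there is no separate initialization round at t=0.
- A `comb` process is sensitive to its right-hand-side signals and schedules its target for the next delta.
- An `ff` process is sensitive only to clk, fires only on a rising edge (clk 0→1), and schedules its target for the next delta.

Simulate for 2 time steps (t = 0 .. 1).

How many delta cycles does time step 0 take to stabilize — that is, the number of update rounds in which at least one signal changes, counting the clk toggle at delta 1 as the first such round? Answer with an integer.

t=0 Δ0: w1=1 w0=0 clk=0 w4=0 w5=0
  Δ1: clk:0→1
  Δ2: w1:1→0
  Δ3: w0:0→1
  (3Δ to stable)
t=1 Δ0: w1=0 w0=1 clk=1 w4=0 w5=0
  Δ1: clk:1→0
  (1Δ to stable)

3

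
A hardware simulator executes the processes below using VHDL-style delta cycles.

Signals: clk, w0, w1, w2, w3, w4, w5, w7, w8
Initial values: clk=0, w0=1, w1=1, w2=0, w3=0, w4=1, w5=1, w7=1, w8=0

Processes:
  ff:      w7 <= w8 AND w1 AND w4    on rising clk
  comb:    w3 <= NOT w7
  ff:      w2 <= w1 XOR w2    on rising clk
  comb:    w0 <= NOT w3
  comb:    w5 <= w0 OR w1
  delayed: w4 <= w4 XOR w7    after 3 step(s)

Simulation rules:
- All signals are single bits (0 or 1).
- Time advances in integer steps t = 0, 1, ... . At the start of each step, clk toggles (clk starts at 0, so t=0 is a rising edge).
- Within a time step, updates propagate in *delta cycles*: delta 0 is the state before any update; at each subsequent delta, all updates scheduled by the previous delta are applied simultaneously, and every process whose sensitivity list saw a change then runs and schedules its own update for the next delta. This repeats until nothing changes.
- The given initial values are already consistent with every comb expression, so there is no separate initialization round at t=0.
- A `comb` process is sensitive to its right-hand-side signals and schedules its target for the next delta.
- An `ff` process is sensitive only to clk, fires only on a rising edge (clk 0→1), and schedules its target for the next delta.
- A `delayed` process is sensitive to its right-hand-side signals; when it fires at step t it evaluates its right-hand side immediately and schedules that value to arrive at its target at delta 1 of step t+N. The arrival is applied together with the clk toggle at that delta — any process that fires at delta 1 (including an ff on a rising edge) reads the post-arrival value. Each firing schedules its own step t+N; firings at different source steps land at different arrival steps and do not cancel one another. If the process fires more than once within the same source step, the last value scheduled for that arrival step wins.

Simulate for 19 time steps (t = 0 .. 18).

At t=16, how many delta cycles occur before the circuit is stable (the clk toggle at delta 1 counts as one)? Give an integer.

t0.Δ0 w2=0 w7=1 w4=1 w0=1 w5=1 w8=0 w1=1 clk=0 w3=0
t0.Δ1 w2=0 w7=1 w4=1 w0=1 w5=1 w8=0 w1=1 clk=1 w3=0
t0.Δ2 w2=1 w7=0 w4=1 w0=1 w5=1 w8=0 w1=1 clk=1 w3=0
t0.Δ3 w2=1 w7=0 w4=1 w0=1 w5=1 w8=0 w1=1 clk=1 w3=1
t0.Δ4 w2=1 w7=0 w4=1 w0=0 w5=1 w8=0 w1=1 clk=1 w3=1
t1.Δ0 w2=1 w7=0 w4=1 w0=0 w5=1 w8=0 w1=1 clk=1 w3=1
t1.Δ1 w2=1 w7=0 w4=1 w0=0 w5=1 w8=0 w1=1 clk=0 w3=1
t2.Δ0 w2=1 w7=0 w4=1 w0=0 w5=1 w8=0 w1=1 clk=0 w3=1
t2.Δ1 w2=1 w7=0 w4=1 w0=0 w5=1 w8=0 w1=1 clk=1 w3=1
t2.Δ2 w2=0 w7=0 w4=1 w0=0 w5=1 w8=0 w1=1 clk=1 w3=1
t3.Δ0 w2=0 w7=0 w4=1 w0=0 w5=1 w8=0 w1=1 clk=1 w3=1
t3.Δ1 w2=0 w7=0 w4=1 w0=0 w5=1 w8=0 w1=1 clk=0 w3=1
t4.Δ0 w2=0 w7=0 w4=1 w0=0 w5=1 w8=0 w1=1 clk=0 w3=1
t4.Δ1 w2=0 w7=0 w4=1 w0=0 w5=1 w8=0 w1=1 clk=1 w3=1
t4.Δ2 w2=1 w7=0 w4=1 w0=0 w5=1 w8=0 w1=1 clk=1 w3=1
t5.Δ0 w2=1 w7=0 w4=1 w0=0 w5=1 w8=0 w1=1 clk=1 w3=1
t5.Δ1 w2=1 w7=0 w4=1 w0=0 w5=1 w8=0 w1=1 clk=0 w3=1
t6.Δ0 w2=1 w7=0 w4=1 w0=0 w5=1 w8=0 w1=1 clk=0 w3=1
t6.Δ1 w2=1 w7=0 w4=1 w0=0 w5=1 w8=0 w1=1 clk=1 w3=1
t6.Δ2 w2=0 w7=0 w4=1 w0=0 w5=1 w8=0 w1=1 clk=1 w3=1
t7.Δ0 w2=0 w7=0 w4=1 w0=0 w5=1 w8=0 w1=1 clk=1 w3=1
t7.Δ1 w2=0 w7=0 w4=1 w0=0 w5=1 w8=0 w1=1 clk=0 w3=1
t8.Δ0 w2=0 w7=0 w4=1 w0=0 w5=1 w8=0 w1=1 clk=0 w3=1
t8.Δ1 w2=0 w7=0 w4=1 w0=0 w5=1 w8=0 w1=1 clk=1 w3=1
t8.Δ2 w2=1 w7=0 w4=1 w0=0 w5=1 w8=0 w1=1 clk=1 w3=1
t9.Δ0 w2=1 w7=0 w4=1 w0=0 w5=1 w8=0 w1=1 clk=1 w3=1
t9.Δ1 w2=1 w7=0 w4=1 w0=0 w5=1 w8=0 w1=1 clk=0 w3=1
t10.Δ0 w2=1 w7=0 w4=1 w0=0 w5=1 w8=0 w1=1 clk=0 w3=1
t10.Δ1 w2=1 w7=0 w4=1 w0=0 w5=1 w8=0 w1=1 clk=1 w3=1
t10.Δ2 w2=0 w7=0 w4=1 w0=0 w5=1 w8=0 w1=1 clk=1 w3=1
t11.Δ0 w2=0 w7=0 w4=1 w0=0 w5=1 w8=0 w1=1 clk=1 w3=1
t11.Δ1 w2=0 w7=0 w4=1 w0=0 w5=1 w8=0 w1=1 clk=0 w3=1
t12.Δ0 w2=0 w7=0 w4=1 w0=0 w5=1 w8=0 w1=1 clk=0 w3=1
t12.Δ1 w2=0 w7=0 w4=1 w0=0 w5=1 w8=0 w1=1 clk=1 w3=1
t12.Δ2 w2=1 w7=0 w4=1 w0=0 w5=1 w8=0 w1=1 clk=1 w3=1
t13.Δ0 w2=1 w7=0 w4=1 w0=0 w5=1 w8=0 w1=1 clk=1 w3=1
t13.Δ1 w2=1 w7=0 w4=1 w0=0 w5=1 w8=0 w1=1 clk=0 w3=1
t14.Δ0 w2=1 w7=0 w4=1 w0=0 w5=1 w8=0 w1=1 clk=0 w3=1
t14.Δ1 w2=1 w7=0 w4=1 w0=0 w5=1 w8=0 w1=1 clk=1 w3=1
t14.Δ2 w2=0 w7=0 w4=1 w0=0 w5=1 w8=0 w1=1 clk=1 w3=1
t15.Δ0 w2=0 w7=0 w4=1 w0=0 w5=1 w8=0 w1=1 clk=1 w3=1
t15.Δ1 w2=0 w7=0 w4=1 w0=0 w5=1 w8=0 w1=1 clk=0 w3=1
t16.Δ0 w2=0 w7=0 w4=1 w0=0 w5=1 w8=0 w1=1 clk=0 w3=1
t16.Δ1 w2=0 w7=0 w4=1 w0=0 w5=1 w8=0 w1=1 clk=1 w3=1
t16.Δ2 w2=1 w7=0 w4=1 w0=0 w5=1 w8=0 w1=1 clk=1 w3=1
t17.Δ0 w2=1 w7=0 w4=1 w0=0 w5=1 w8=0 w1=1 clk=1 w3=1
t17.Δ1 w2=1 w7=0 w4=1 w0=0 w5=1 w8=0 w1=1 clk=0 w3=1
t18.Δ0 w2=1 w7=0 w4=1 w0=0 w5=1 w8=0 w1=1 clk=0 w3=1
t18.Δ1 w2=1 w7=0 w4=1 w0=0 w5=1 w8=0 w1=1 clk=1 w3=1
t18.Δ2 w2=0 w7=0 w4=1 w0=0 w5=1 w8=0 w1=1 clk=1 w3=1

2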